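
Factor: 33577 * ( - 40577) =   -  33577^1*40577^1  =  - 1362453929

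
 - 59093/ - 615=59093/615=96.09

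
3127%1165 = 797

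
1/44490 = 1/44490 = 0.00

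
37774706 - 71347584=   -  33572878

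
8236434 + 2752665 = 10989099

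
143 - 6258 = -6115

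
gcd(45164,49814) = 2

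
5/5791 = 5/5791 =0.00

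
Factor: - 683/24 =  - 2^( - 3 )*3^(-1)*683^1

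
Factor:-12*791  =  -9492= -  2^2*3^1 * 7^1*113^1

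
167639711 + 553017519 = 720657230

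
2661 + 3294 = 5955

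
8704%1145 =689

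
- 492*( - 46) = 22632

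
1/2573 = 1/2573 = 0.00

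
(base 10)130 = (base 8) 202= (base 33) 3v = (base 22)5K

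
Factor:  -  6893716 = - 2^2*239^1*7211^1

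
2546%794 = 164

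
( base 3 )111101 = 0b101101001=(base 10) 361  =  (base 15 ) 191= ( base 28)CP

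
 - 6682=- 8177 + 1495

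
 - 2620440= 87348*( - 30)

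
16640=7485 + 9155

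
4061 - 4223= - 162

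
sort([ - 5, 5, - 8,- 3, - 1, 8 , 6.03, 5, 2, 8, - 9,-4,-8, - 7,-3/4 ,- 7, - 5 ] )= [ - 9, - 8, - 8, - 7, - 7, - 5, - 5 ,-4 ,-3, - 1,-3/4 , 2,5,5 , 6.03,8, 8]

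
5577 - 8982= - 3405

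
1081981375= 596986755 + 484994620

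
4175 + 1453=5628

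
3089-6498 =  - 3409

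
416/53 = 416/53  =  7.85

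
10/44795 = 2/8959= 0.00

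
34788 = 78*446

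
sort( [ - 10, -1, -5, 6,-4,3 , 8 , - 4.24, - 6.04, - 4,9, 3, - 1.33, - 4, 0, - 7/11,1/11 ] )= [ - 10,-6.04,-5, - 4.24 ,-4, - 4, - 4  , -1.33, - 1 , - 7/11,  0, 1/11, 3, 3,6, 8,  9] 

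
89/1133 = 89/1133 = 0.08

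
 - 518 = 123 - 641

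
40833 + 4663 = 45496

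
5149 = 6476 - 1327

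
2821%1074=673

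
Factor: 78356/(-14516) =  - 1031/191 =- 191^( - 1)*1031^1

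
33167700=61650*538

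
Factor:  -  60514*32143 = - 1945101502= -2^1 *79^1 *383^1 * 32143^1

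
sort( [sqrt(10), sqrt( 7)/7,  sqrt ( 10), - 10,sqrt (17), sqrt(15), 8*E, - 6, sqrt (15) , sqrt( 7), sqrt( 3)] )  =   [ - 10, - 6,sqrt( 7)/7,sqrt( 3),sqrt ( 7 ), sqrt( 10),sqrt( 10 ), sqrt( 15) , sqrt( 15 ), sqrt( 17), 8*E] 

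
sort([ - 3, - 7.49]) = [ - 7.49, - 3]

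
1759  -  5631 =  - 3872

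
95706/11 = 8700 + 6/11 = 8700.55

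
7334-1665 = 5669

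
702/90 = 39/5 = 7.80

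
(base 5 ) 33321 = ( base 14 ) BCC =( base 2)100100100000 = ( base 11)1834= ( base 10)2336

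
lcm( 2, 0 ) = 0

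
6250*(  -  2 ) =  - 12500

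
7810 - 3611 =4199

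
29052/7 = 29052/7 = 4150.29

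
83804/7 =11972 = 11972.00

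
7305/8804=7305/8804= 0.83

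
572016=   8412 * 68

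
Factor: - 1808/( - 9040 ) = 5^( - 1 ) = 1/5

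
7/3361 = 7/3361 = 0.00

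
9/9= 1 = 1.00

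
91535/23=3979 + 18/23 =3979.78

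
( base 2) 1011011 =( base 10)91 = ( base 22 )43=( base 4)1123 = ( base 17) 56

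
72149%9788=3633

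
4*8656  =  34624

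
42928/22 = 21464/11 = 1951.27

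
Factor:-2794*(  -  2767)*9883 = 2^1*11^1*127^1*2767^1*9883^1  =  76405453234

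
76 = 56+20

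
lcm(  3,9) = 9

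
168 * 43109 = 7242312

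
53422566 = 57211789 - 3789223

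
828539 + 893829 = 1722368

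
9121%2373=2002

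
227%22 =7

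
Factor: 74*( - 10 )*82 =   -  2^3*5^1*37^1 * 41^1=- 60680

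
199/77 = 2  +  45/77 = 2.58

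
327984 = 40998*8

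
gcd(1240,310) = 310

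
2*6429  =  12858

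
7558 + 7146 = 14704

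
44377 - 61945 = -17568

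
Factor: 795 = 3^1*5^1*53^1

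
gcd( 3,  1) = 1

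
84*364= 30576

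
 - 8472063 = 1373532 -9845595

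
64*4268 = 273152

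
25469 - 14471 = 10998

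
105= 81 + 24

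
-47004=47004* (  -  1 ) 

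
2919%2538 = 381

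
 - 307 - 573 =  - 880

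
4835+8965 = 13800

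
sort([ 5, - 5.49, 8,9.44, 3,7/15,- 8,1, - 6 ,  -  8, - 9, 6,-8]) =[ - 9, - 8, - 8,-8,-6, - 5.49 , 7/15, 1, 3, 5,6,  8,  9.44]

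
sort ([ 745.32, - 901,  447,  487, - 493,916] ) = [ - 901, - 493,447,487, 745.32, 916 ]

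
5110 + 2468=7578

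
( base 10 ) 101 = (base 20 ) 51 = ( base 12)85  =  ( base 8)145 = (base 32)35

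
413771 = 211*1961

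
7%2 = 1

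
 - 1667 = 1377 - 3044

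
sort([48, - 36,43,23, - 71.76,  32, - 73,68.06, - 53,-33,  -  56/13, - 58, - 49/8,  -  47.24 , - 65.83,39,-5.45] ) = [ -73, - 71.76, - 65.83, - 58, - 53, - 47.24, - 36, - 33,-49/8, - 5.45, - 56/13,23,  32,39,43,48,68.06]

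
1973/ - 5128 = - 1973/5128 = - 0.38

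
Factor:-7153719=-3^1*17^1*140269^1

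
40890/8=5111 + 1/4 = 5111.25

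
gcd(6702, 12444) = 6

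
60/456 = 5/38= 0.13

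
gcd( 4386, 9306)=6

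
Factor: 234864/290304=233/288 =2^(-5)*3^( - 2)*233^1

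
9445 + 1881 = 11326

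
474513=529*897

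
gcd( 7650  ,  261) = 9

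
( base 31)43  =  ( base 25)52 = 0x7F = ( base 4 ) 1333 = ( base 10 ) 127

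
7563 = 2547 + 5016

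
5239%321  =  103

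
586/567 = 586/567 = 1.03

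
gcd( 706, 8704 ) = 2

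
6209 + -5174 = 1035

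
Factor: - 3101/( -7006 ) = 2^( - 1)* 7^1*31^( - 1 ) * 113^(  -  1)*443^1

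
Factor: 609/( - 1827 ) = -3^( - 1 ) = - 1/3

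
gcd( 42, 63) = 21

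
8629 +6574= 15203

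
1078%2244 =1078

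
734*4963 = 3642842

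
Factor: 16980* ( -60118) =  -  2^3*3^1*5^1*283^1*30059^1  =  - 1020803640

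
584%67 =48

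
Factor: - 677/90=  -  2^(-1)*3^ ( - 2 )*5^( - 1 )*677^1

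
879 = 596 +283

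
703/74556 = 37/3924 = 0.01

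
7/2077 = 7/2077 = 0.00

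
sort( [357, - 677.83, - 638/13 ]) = [ - 677.83, - 638/13,357] 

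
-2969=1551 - 4520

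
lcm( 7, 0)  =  0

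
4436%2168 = 100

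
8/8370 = 4/4185  =  0.00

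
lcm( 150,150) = 150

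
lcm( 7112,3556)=7112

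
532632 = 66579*8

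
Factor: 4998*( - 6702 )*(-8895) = 2^2*3^3*5^1 * 7^2*17^1*593^1*1117^1 = 297952221420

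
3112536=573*5432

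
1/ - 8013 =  - 1+ 8012/8013   =  -0.00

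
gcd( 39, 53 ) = 1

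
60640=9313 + 51327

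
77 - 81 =  -  4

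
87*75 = 6525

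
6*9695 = 58170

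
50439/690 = 731/10 = 73.10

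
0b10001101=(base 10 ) 141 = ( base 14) a1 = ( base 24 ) 5L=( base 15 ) 96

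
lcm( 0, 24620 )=0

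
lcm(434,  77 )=4774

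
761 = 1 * 761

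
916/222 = 4 + 14/111= 4.13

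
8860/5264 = 2215/1316 = 1.68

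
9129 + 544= 9673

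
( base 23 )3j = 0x58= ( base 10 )88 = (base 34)2K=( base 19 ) 4c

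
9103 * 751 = 6836353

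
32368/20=8092/5 =1618.40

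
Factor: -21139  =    -  21139^1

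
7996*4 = 31984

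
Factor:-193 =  - 193^1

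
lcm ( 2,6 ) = 6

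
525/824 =525/824 = 0.64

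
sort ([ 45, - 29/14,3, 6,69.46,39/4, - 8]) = [ - 8, - 29/14,  3, 6,39/4, 45,69.46] 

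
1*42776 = 42776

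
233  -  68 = 165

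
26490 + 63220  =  89710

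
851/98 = 8 + 67/98=8.68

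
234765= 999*235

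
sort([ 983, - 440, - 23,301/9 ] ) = [ - 440, - 23 , 301/9,983] 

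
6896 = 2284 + 4612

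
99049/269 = 99049/269 = 368.21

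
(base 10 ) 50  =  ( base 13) 3b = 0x32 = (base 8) 62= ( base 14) 38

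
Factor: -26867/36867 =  - 3^( - 1)*67^1 * 401^1*12289^( - 1)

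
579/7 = 579/7 = 82.71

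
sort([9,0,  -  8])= [-8,0, 9]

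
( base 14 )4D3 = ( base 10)969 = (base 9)1286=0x3c9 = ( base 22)201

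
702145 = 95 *7391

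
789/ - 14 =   -  57  +  9/14= - 56.36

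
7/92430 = 7/92430 =0.00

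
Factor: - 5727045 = -3^1 * 5^1 * 17^1*37^1*607^1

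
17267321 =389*44389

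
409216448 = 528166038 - 118949590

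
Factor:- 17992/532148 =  - 26/769 = - 2^1*13^1*769^ (-1 )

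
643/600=643/600 = 1.07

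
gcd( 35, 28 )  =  7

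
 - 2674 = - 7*382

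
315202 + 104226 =419428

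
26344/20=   1317  +  1/5 = 1317.20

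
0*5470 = 0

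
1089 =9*121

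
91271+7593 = 98864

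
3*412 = 1236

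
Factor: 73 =73^1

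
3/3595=3/3595 =0.00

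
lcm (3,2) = 6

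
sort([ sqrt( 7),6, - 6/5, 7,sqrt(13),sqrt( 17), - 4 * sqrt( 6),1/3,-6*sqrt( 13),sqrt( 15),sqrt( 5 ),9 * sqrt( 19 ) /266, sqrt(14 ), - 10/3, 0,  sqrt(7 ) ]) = [- 6*sqrt(13 ),-4*sqrt( 6),-10/3,  -  6/5, 0,9*sqrt(19)/266  ,  1/3,sqrt( 5 ), sqrt(7), sqrt ( 7 ),sqrt(13 ),sqrt( 14 ),sqrt (15 ),sqrt( 17 ) , 6, 7 ]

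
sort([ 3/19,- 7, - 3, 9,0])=[ - 7, - 3,  0, 3/19, 9]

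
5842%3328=2514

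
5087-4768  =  319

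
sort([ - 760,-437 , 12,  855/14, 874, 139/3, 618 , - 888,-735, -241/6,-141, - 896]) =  [ - 896, - 888,  -  760, - 735 , - 437 ,-141,-241/6, 12,  139/3,855/14, 618,874] 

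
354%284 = 70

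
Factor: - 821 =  - 821^1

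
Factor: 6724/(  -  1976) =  - 1681/494 = - 2^( - 1)*13^( - 1 )*19^( - 1 )*41^2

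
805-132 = 673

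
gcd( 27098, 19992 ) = 34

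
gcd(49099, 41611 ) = 1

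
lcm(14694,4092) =323268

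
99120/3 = 33040  =  33040.00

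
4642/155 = 29+147/155=29.95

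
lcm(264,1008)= 11088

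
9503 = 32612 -23109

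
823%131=37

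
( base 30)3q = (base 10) 116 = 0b1110100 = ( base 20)5g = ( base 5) 431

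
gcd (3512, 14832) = 8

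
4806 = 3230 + 1576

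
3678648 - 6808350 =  - 3129702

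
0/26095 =0 = 0.00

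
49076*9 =441684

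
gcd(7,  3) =1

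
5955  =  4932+1023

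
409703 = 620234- 210531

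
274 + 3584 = 3858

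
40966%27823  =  13143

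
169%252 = 169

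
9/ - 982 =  - 1 + 973/982 =- 0.01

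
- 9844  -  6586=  - 16430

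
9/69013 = 9/69013= 0.00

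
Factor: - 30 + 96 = 2^1* 3^1 * 11^1  =  66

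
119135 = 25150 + 93985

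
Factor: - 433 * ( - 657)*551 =156749031=3^2 * 19^1*29^1*73^1*433^1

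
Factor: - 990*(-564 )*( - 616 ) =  - 343949760 =- 2^6*3^3*5^1*7^1 * 11^2*47^1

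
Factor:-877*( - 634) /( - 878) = -278009/439 = - 317^1*439^( - 1 )*877^1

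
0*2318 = 0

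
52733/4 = 52733/4 = 13183.25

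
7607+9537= 17144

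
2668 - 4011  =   - 1343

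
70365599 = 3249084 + 67116515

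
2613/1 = 2613 = 2613.00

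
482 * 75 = 36150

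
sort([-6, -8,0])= [-8 , - 6,0]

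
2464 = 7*352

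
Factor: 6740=2^2 * 5^1*337^1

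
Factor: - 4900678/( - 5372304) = 2450339/2686152 = 2^( - 3)*3^ ( - 1 )*7^( - 1)*59^( - 1) *191^1*271^(- 1)*12829^1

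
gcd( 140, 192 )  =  4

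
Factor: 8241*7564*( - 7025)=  - 437902841100 = -2^2  *  3^1 *5^2 * 31^1 * 41^1*61^1 * 67^1 * 281^1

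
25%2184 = 25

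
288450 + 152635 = 441085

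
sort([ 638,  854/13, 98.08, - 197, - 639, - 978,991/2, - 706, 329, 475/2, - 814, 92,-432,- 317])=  [ -978, -814, - 706,- 639, - 432,-317, - 197, 854/13 , 92, 98.08, 475/2, 329, 991/2, 638]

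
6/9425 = 6/9425 = 0.00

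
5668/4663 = 5668/4663 = 1.22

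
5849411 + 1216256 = 7065667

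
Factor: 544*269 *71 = 2^5*17^1*71^1*269^1 = 10389856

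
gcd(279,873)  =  9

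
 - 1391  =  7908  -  9299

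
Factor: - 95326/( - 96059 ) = 2^1*7^1*11^1*619^1*96059^( - 1) 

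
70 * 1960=137200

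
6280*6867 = 43124760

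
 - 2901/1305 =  - 967/435 = -2.22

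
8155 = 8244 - 89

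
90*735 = 66150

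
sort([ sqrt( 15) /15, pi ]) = [sqrt(15)/15, pi] 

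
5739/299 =19 + 58/299 = 19.19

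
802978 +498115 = 1301093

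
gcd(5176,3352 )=8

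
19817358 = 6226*3183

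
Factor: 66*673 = 44418 = 2^1*3^1 * 11^1*673^1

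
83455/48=1738 + 31/48 = 1738.65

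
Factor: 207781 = 7^1*29683^1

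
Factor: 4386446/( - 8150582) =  - 11^(  -  1)*17^( - 1)*19^( - 1) * 31^( - 1)*37^(  -  1 )*2193223^1 =- 2193223/4075291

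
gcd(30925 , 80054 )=1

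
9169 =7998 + 1171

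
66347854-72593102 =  - 6245248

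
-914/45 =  - 914/45 = - 20.31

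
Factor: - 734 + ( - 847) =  - 1581 = - 3^1*17^1*31^1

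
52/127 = 52/127 = 0.41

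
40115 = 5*8023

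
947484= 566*1674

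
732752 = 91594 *8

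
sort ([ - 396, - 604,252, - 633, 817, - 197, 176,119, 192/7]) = [- 633,- 604, - 396 , - 197,192/7, 119,176, 252,817] 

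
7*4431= 31017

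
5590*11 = 61490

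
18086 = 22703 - 4617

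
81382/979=83 + 125/979 = 83.13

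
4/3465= 4/3465 = 0.00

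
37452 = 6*6242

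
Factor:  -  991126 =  - 2^1*495563^1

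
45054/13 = 45054/13 = 3465.69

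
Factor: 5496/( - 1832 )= -3^1 = - 3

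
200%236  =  200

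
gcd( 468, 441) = 9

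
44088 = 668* 66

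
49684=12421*4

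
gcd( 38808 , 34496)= 4312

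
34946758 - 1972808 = 32973950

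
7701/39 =197 + 6/13 = 197.46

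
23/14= 23/14 = 1.64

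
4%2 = 0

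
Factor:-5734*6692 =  - 38371928 = - 2^3*7^1*47^1*61^1*239^1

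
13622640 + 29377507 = 43000147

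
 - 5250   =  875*( - 6)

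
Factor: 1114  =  2^1*557^1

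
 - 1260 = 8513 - 9773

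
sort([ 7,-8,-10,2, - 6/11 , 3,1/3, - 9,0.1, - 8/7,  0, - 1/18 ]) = [ - 10,- 9, - 8, - 8/7 , - 6/11, - 1/18,0, 0.1, 1/3,2, 3, 7]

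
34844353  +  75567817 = 110412170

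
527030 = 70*7529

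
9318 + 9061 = 18379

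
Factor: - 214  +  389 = 5^2*7^1   =  175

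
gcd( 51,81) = 3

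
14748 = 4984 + 9764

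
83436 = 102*818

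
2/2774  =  1/1387 = 0.00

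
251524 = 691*364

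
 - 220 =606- 826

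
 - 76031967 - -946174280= 870142313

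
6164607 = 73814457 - 67649850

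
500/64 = 7 + 13/16 = 7.81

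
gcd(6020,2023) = 7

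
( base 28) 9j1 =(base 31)7RP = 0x1DA5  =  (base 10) 7589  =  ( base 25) c3e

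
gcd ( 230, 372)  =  2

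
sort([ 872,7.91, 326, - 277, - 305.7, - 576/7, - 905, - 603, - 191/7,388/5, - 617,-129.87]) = [ - 905, - 617,- 603,- 305.7 , - 277, - 129.87, - 576/7, - 191/7,7.91, 388/5,326, 872]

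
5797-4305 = 1492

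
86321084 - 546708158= - 460387074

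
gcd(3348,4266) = 54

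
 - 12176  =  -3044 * 4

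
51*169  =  8619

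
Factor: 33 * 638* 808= 2^4*3^1*11^2*29^1 * 101^1 = 17011632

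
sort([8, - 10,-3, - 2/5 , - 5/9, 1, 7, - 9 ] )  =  [ - 10, - 9, - 3, - 5/9, - 2/5, 1, 7,8] 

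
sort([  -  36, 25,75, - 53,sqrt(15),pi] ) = [ - 53 , - 36,  pi,sqrt(15),25,75]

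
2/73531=2/73531 = 0.00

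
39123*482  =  18857286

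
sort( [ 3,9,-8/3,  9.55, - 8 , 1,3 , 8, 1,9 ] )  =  [ - 8, - 8/3,1,1, 3,3,8 , 9,9,9.55] 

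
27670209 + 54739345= 82409554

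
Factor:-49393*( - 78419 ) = 3873349667= 11^1*7129^1 * 49393^1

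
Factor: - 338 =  - 2^1*  13^2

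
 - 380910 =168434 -549344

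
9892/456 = 21 + 79/114 = 21.69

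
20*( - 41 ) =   -  820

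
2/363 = 2/363 = 0.01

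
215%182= 33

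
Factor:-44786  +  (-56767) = -3^1 * 33851^1 = -101553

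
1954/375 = 1954/375 = 5.21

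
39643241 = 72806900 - 33163659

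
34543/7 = 4934 + 5/7 = 4934.71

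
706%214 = 64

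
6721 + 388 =7109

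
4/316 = 1/79 = 0.01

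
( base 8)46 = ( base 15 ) 28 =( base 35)13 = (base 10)38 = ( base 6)102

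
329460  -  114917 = 214543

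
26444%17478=8966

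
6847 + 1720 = 8567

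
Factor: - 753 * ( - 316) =237948 = 2^2*3^1 *79^1*251^1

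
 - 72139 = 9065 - 81204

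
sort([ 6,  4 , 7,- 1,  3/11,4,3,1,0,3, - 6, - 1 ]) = [-6, - 1, - 1 , 0 , 3/11,1 , 3, 3,4,4,  6,7 ] 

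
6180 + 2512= 8692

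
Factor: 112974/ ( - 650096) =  - 57/328 = -2^( - 3) *3^1*19^1 * 41^ (- 1)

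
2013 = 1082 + 931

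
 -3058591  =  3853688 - 6912279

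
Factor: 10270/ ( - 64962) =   -  3^ (-4 ) * 5^1*13^1*79^1 *401^ ( - 1) = - 5135/32481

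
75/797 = 75/797 = 0.09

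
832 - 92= 740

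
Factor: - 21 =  - 3^1*7^1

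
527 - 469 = 58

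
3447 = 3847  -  400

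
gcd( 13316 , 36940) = 4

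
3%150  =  3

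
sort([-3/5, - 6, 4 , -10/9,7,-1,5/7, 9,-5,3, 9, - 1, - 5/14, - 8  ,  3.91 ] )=[ - 8 ,-6,-5,-10/9, - 1, - 1,-3/5,-5/14, 5/7, 3, 3.91, 4, 7, 9,  9] 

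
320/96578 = 160/48289 = 0.00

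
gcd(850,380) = 10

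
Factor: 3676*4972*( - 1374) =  - 25112696928 = - 2^5*3^1*11^1*113^1*229^1*919^1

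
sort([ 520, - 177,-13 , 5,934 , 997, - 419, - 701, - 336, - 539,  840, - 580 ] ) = [ - 701, - 580, - 539, - 419, - 336, - 177, - 13,5, 520,840,934,997] 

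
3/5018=3/5018=0.00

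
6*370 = 2220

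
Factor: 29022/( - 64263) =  -14/31 = -2^1*7^1  *  31^( - 1 )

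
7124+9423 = 16547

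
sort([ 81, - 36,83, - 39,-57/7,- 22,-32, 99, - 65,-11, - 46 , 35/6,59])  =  [-65, - 46, - 39,-36, - 32 , -22, - 11, - 57/7, 35/6,59, 81,83,99]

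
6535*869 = 5678915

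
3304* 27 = 89208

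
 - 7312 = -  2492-4820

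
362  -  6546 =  - 6184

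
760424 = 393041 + 367383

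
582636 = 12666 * 46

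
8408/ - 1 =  - 8408 + 0/1  =  - 8408.00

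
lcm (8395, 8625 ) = 629625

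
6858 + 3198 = 10056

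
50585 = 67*755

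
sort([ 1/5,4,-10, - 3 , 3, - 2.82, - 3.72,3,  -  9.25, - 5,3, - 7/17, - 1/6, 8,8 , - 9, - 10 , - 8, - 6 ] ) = [-10,  -  10, - 9.25,-9,-8, - 6, - 5 , - 3.72, - 3 , -2.82 , -7/17, - 1/6,1/5, 3, 3 , 3, 4 , 8,8] 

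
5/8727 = 5/8727 = 0.00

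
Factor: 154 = 2^1*7^1*11^1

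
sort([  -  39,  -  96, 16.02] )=[  -  96,-39, 16.02 ] 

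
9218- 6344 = 2874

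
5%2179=5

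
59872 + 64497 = 124369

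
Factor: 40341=3^1*7^1*17^1*113^1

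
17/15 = 1  +  2/15=1.13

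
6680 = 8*835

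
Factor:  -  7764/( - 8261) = 2^2 *3^1*11^( - 1)*647^1*751^ ( - 1) 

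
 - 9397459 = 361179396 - 370576855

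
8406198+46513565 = 54919763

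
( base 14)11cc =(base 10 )3120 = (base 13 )1560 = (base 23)5kf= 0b110000110000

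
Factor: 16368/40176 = 3^( - 3) * 11^1 = 11/27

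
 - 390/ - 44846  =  195/22423 = 0.01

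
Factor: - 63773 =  - 63773^1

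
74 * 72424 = 5359376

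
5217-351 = 4866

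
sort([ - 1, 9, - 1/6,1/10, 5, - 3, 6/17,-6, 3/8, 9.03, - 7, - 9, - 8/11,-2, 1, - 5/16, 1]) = [ - 9, - 7, - 6, -3,  -  2, - 1,-8/11, - 5/16, - 1/6, 1/10,6/17,3/8 , 1, 1,5, 9, 9.03] 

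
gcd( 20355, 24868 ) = 1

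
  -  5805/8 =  - 726 + 3/8 = -  725.62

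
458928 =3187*144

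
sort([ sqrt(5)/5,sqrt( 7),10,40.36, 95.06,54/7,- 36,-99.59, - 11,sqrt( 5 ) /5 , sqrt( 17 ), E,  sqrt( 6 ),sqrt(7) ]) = [- 99.59, - 36, - 11,  sqrt( 5)/5, sqrt(5 )/5, sqrt(6 ),sqrt(7 ), sqrt( 7 ),E, sqrt(17) , 54/7, 10, 40.36,95.06 ] 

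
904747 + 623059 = 1527806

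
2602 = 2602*1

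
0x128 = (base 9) 358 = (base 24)C8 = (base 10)296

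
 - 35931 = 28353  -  64284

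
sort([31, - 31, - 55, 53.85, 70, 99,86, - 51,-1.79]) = [  -  55, - 51,  -  31, - 1.79,31 , 53.85,70, 86, 99 ]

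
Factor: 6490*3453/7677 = 2^1 * 3^( - 1 )*5^1*11^1*59^1*853^ ( - 1)*  1151^1 = 7469990/2559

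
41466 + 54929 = 96395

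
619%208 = 203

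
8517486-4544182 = 3973304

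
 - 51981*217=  - 11279877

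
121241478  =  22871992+98369486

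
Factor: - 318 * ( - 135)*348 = 14939640 = 2^3*  3^5*5^1 * 29^1*53^1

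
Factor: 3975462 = 2^1*3^2 * 220859^1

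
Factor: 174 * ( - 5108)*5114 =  - 4545282288 =-2^4 *3^1*29^1*1277^1*2557^1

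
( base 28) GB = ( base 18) 179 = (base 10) 459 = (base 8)713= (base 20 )12J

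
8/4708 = 2/1177= 0.00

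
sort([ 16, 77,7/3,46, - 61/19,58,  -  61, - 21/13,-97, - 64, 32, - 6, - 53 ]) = [ - 97, - 64, - 61, - 53, - 6, - 61/19, - 21/13,7/3,16,32,46, 58, 77 ]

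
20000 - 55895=-35895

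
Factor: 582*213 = 2^1*3^2*71^1*97^1 = 123966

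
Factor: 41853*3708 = 155190924 = 2^2*3^3*7^1*103^1*1993^1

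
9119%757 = 35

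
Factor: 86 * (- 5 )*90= -2^2*3^2 * 5^2*43^1= - 38700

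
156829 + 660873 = 817702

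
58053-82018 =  - 23965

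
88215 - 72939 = 15276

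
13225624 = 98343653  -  85118029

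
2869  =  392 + 2477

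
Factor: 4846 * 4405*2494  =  2^2*5^1*29^1* 43^1*881^1*2423^1 = 53238495220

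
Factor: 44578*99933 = 4454813274 = 2^1*3^1 * 31^1*719^1 * 33311^1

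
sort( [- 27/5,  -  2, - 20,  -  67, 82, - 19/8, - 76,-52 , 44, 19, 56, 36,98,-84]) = [- 84,  -  76,-67, - 52,- 20,  -  27/5,-19/8,-2,19, 36,44,56,  82,98 ] 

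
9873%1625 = 123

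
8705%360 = 65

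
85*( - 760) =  - 64600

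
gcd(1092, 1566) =6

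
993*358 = 355494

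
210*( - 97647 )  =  - 20505870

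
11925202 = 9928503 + 1996699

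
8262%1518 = 672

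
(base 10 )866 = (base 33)q8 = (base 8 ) 1542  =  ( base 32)r2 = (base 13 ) 518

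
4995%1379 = 858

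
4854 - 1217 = 3637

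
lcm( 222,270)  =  9990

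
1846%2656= 1846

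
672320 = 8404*80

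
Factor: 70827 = 3^1 * 23609^1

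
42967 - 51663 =-8696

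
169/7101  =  169/7101=0.02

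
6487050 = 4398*1475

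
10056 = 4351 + 5705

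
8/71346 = 4/35673 = 0.00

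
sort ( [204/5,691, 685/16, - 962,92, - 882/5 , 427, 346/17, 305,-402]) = [ - 962,-402, - 882/5,346/17,204/5 , 685/16 , 92,305 , 427,691]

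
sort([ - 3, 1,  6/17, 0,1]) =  [ - 3, 0, 6/17, 1, 1]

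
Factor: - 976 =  - 2^4* 61^1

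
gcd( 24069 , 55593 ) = 213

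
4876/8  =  609 + 1/2  =  609.50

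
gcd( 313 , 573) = 1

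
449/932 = 449/932  =  0.48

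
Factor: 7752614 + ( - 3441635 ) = 4310979  =  3^1*17^1 * 137^1  *  617^1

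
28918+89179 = 118097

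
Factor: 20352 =2^7*3^1*53^1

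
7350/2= 3675 = 3675.00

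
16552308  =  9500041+7052267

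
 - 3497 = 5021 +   -  8518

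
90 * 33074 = 2976660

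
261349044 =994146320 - 732797276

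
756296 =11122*68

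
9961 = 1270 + 8691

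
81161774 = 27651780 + 53509994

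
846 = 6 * 141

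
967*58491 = 56560797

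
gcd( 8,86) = 2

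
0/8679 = 0 = 0.00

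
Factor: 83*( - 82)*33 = -2^1*3^1*11^1*41^1*83^1 = -  224598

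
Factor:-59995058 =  - 2^1*5477^2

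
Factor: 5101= 5101^1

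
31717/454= 69+391/454= 69.86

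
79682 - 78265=1417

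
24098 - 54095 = - 29997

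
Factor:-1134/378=-3^1  =  -  3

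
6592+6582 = 13174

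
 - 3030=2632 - 5662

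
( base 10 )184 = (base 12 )134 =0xB8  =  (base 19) 9D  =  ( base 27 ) 6M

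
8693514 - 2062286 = 6631228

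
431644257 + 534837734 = 966481991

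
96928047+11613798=108541845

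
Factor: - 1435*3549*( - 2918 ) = 14860834170 = 2^1*3^1*5^1*7^2*13^2*41^1*1459^1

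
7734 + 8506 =16240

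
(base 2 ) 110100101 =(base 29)ef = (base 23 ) I7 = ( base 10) 421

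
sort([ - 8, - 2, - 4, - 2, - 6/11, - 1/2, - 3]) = [- 8,  -  4, - 3, - 2, - 2, - 6/11, - 1/2 ]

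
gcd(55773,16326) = 9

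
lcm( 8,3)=24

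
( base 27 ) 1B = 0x26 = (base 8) 46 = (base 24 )1e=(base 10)38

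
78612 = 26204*3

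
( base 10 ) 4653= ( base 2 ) 1001000101101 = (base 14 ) 19A5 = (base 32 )4HD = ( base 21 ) abc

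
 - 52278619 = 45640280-97918899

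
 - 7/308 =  - 1/44 = - 0.02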